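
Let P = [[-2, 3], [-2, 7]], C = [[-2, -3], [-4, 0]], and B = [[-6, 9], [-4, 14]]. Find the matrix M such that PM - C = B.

M = [[4, 0], [0, 2]]

PM = B + C = [[-8, 6], [-8, 14]].
Since P multiplies M on the left, M = P⁻¹(B + C).
det P = -8, so P⁻¹ = [[-7/8, 3/8], [-1/4, 1/4]].
M = P⁻¹(B + C) = [[4, 0], [0, 2]].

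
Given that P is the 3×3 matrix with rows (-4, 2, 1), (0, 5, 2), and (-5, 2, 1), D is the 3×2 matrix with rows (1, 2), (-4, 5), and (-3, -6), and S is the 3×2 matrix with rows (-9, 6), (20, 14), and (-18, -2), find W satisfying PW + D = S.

PW = S − D = [[-10, 4], [24, 9], [-15, 4]].
P is on the left of W, so left-multiply by P⁻¹: W = P⁻¹(S − D).
det P = 1, so P⁻¹ = [[1, 0, -1], [-10, 1, 8], [25, -2, -20]].
W = P⁻¹(S − D) = [[5, 0], [4, 1], [2, 2]].

W = [[5, 0], [4, 1], [2, 2]]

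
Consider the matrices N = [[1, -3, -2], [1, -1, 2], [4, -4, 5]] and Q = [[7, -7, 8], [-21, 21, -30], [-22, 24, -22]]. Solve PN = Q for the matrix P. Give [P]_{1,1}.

Since N sits to the right of P, P = QN⁻¹.
N has determinant -6; N⁻¹ = [[-1/2, -23/6, 4/3], [-1/2, -13/6, 2/3], [0, 4/3, -1/3]].
P = QN⁻¹ = [[7, -7, 8], [-21, 21, -30], [-22, 24, -22]] · [[-1/2, -23/6, 4/3], [-1/2, -13/6, 2/3], [0, 4/3, -1/3]] = [[0, -1, 2], [0, -5, -4], [-1, 3, -6]].

0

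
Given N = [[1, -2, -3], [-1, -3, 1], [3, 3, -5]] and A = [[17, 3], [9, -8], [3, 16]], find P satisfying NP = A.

P = [[0, -6], [-4, 3], [-3, -5]]

Since N multiplies P on the left, P = N⁻¹A.
det N = -2; the adjugate gives N⁻¹ = [[-6, 19/2, 11/2], [1, -2, -1], [-3, 9/2, 5/2]].
P = N⁻¹A = [[-6, 19/2, 11/2], [1, -2, -1], [-3, 9/2, 5/2]] · [[17, 3], [9, -8], [3, 16]] = [[0, -6], [-4, 3], [-3, -5]].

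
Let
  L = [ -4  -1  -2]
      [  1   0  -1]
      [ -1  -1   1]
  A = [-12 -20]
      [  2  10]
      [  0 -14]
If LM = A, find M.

L is on the left of M, so left-multiply by L⁻¹: M = L⁻¹A.
L has determinant 6; L⁻¹ = [[-1/6, 1/2, 1/6], [0, -1, -1], [-1/6, -1/2, 1/6]].
M = L⁻¹A = [[-1/6, 1/2, 1/6], [0, -1, -1], [-1/6, -1/2, 1/6]] · [[-12, -20], [2, 10], [0, -14]] = [[3, 6], [-2, 4], [1, -4]].

M = [[3, 6], [-2, 4], [1, -4]]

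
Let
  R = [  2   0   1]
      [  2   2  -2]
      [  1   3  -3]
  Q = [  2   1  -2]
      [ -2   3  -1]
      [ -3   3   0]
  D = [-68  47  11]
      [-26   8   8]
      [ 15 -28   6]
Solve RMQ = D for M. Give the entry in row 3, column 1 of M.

M = R⁻¹DQ⁻¹ (apply R⁻¹ on the left and Q⁻¹ on the right).
det R = 4; the adjugate gives R⁻¹ = [[0, 3/4, -1/2], [1, -7/4, 3/2], [1, -3/2, 1]].
det Q = 3; the adjugate gives Q⁻¹ = [[1, -2, 5/3], [1, -2, 2], [1, -3, 8/3]].
R⁻¹D = [[-27, 20, 3], [0, -9, 6], [-14, 7, 5]].
M = (R⁻¹D)Q⁻¹ = [[-4, 5, 3], [-3, 0, -2], [-2, -1, 4]].

-2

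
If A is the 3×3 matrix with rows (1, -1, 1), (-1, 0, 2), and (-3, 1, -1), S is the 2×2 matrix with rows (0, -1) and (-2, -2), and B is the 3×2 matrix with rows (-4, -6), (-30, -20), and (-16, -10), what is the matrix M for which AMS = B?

M = A⁻¹BS⁻¹ (apply A⁻¹ on the left and S⁻¹ on the right).
det A = 4, so A⁻¹ = [[-1/2, 0, -1/2], [-7/4, 1/2, -3/4], [-1/4, 1/2, -1/4]].
S has determinant -2; S⁻¹ = [[1, -1/2], [-1, 0]].
A⁻¹B = [[10, 8], [4, 8], [-10, -6]].
M = (A⁻¹B)S⁻¹ = [[2, -5], [-4, -2], [-4, 5]].

M = [[2, -5], [-4, -2], [-4, 5]]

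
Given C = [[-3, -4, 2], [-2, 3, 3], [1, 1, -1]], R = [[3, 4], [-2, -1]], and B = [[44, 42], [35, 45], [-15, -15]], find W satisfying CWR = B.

Left-multiply by C⁻¹ and right-multiply by R⁻¹: W = C⁻¹BR⁻¹.
C has determinant 4; C⁻¹ = [[-3/2, -1/2, -9/2], [1/4, 1/4, 5/4], [-5/4, -1/4, -17/4]].
det R = 5, so R⁻¹ = [[-1/5, -4/5], [2/5, 3/5]].
C⁻¹B = [[-16, -18], [1, 3], [0, 0]].
W = (C⁻¹B)R⁻¹ = [[-4, 2], [1, 1], [0, 0]].

W = [[-4, 2], [1, 1], [0, 0]]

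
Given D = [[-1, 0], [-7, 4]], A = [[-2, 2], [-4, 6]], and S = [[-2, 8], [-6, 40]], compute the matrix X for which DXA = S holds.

Isolating X: multiply by D⁻¹ from the left and A⁻¹ from the right, so X = D⁻¹SA⁻¹.
det D = -4; the adjugate gives D⁻¹ = [[-1, 0], [-7/4, 1/4]].
A has determinant -4; A⁻¹ = [[-3/2, 1/2], [-1, 1/2]].
D⁻¹S = [[2, -8], [2, -4]].
X = (D⁻¹S)A⁻¹ = [[5, -3], [1, -1]].

X = [[5, -3], [1, -1]]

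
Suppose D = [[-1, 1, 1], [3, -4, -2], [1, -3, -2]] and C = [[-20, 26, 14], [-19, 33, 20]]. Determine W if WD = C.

Since D sits to the right of W, W = CD⁻¹.
det D = -3; the adjugate gives D⁻¹ = [[-2/3, 1/3, -2/3], [-4/3, -1/3, -1/3], [5/3, 2/3, -1/3]].
W = CD⁻¹ = [[-20, 26, 14], [-19, 33, 20]] · [[-2/3, 1/3, -2/3], [-4/3, -1/3, -1/3], [5/3, 2/3, -1/3]] = [[2, -6, 0], [2, -4, -5]].

W = [[2, -6, 0], [2, -4, -5]]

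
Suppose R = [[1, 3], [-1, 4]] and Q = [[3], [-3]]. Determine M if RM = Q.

Since R multiplies M on the left, M = R⁻¹Q.
R has determinant 7; R⁻¹ = [[4/7, -3/7], [1/7, 1/7]].
M = R⁻¹Q = [[4/7, -3/7], [1/7, 1/7]] · [[3], [-3]] = [[3], [0]].

M = [[3], [0]]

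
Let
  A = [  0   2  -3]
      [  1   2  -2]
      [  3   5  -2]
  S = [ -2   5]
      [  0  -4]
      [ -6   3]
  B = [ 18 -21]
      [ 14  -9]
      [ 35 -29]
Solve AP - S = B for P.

AP = B + S = [[16, -16], [14, -13], [29, -26]].
Left-multiplying both sides by A⁻¹ gives P = A⁻¹(B + S).
A has determinant -5; A⁻¹ = [[-6/5, 11/5, -2/5], [4/5, -9/5, 3/5], [1/5, -6/5, 2/5]].
P = A⁻¹(B + S) = [[0, 1], [5, -5], [-2, 2]].

P = [[0, 1], [5, -5], [-2, 2]]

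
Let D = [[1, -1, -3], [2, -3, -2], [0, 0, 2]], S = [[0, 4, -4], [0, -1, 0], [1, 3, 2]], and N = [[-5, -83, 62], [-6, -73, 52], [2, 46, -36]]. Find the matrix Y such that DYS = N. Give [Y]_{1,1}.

-3

Y = D⁻¹NS⁻¹ (apply D⁻¹ on the left and S⁻¹ on the right).
det D = -2, so D⁻¹ = [[3, -1, 7/2], [2, -1, 2], [0, 0, 1/2]].
det S = -4, so S⁻¹ = [[1/2, 5, 1], [0, -1, 0], [-1/4, -1, 0]].
D⁻¹N = [[-2, -15, 8], [0, -1, 0], [1, 23, -18]].
Y = (D⁻¹N)S⁻¹ = [[-3, -3, -2], [0, 1, 0], [5, 0, 1]].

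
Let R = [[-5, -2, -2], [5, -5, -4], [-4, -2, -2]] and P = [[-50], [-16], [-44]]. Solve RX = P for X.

Left-multiplying both sides by R⁻¹ gives X = R⁻¹P.
R has determinant -2; R⁻¹ = [[-1, 0, 1], [-13, -1, 15], [15, 1, -35/2]].
X = R⁻¹P = [[-1, 0, 1], [-13, -1, 15], [15, 1, -35/2]] · [[-50], [-16], [-44]] = [[6], [6], [4]].

X = [[6], [6], [4]]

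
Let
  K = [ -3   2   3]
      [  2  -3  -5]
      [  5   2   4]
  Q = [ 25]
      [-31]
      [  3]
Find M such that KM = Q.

Since K multiplies M on the left, M = K⁻¹Q.
det K = -3, so K⁻¹ = [[2/3, 2/3, 1/3], [11, 9, 3], [-19/3, -16/3, -5/3]].
M = K⁻¹Q = [[2/3, 2/3, 1/3], [11, 9, 3], [-19/3, -16/3, -5/3]] · [[25], [-31], [3]] = [[-3], [5], [2]].

M = [[-3], [5], [2]]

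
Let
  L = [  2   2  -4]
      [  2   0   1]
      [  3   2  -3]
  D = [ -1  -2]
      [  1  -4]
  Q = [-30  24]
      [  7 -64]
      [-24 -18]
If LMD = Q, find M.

M = [[3, 4], [5, -1], [0, 5]]

M = L⁻¹QD⁻¹ (apply L⁻¹ on the left and D⁻¹ on the right).
det L = -2, so L⁻¹ = [[1, 1, -1], [-9/2, -3, 5], [-2, -1, 2]].
det D = 6, so D⁻¹ = [[-2/3, 1/3], [-1/6, -1/6]].
L⁻¹Q = [[1, -22], [-6, -6], [5, -20]].
M = (L⁻¹Q)D⁻¹ = [[3, 4], [5, -1], [0, 5]].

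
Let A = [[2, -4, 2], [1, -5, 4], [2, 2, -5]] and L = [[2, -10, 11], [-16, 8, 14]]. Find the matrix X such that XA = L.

Right-multiplying both sides by A⁻¹ gives X = LA⁻¹.
A has determinant 6; A⁻¹ = [[17/6, -8/3, -1], [13/6, -7/3, -1], [2, -2, -1]].
X = LA⁻¹ = [[2, -10, 11], [-16, 8, 14]] · [[17/6, -8/3, -1], [13/6, -7/3, -1], [2, -2, -1]] = [[6, -4, -3], [0, -4, -6]].

X = [[6, -4, -3], [0, -4, -6]]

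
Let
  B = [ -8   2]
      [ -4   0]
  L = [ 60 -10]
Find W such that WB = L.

W = [[-5, -5]]

Right-multiplying both sides by B⁻¹ gives W = LB⁻¹.
det B = 8; the adjugate gives B⁻¹ = [[0, -1/4], [1/2, -1]].
W = LB⁻¹ = [[60, -10]] · [[0, -1/4], [1/2, -1]] = [[-5, -5]].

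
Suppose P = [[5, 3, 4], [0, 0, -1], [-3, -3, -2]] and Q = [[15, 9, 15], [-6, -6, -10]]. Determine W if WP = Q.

Right-multiplying both sides by P⁻¹ gives W = QP⁻¹.
det P = -6; the adjugate gives P⁻¹ = [[1/2, 1, 1/2], [-1/2, -1/3, -5/6], [0, -1, 0]].
W = QP⁻¹ = [[15, 9, 15], [-6, -6, -10]] · [[1/2, 1, 1/2], [-1/2, -1/3, -5/6], [0, -1, 0]] = [[3, -3, 0], [0, 6, 2]].

W = [[3, -3, 0], [0, 6, 2]]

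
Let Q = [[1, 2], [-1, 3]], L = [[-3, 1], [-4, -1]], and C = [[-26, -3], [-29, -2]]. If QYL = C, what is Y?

Y = [[0, 1], [1, 2]]

Isolating Y: multiply by Q⁻¹ from the left and L⁻¹ from the right, so Y = Q⁻¹CL⁻¹.
det Q = 5; the adjugate gives Q⁻¹ = [[3/5, -2/5], [1/5, 1/5]].
L has determinant 7; L⁻¹ = [[-1/7, -1/7], [4/7, -3/7]].
Q⁻¹C = [[-4, -1], [-11, -1]].
Y = (Q⁻¹C)L⁻¹ = [[0, 1], [1, 2]].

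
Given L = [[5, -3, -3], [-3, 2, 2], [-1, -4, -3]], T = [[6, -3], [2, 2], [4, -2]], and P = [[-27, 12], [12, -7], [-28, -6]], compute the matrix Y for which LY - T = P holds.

LY = P + T = [[-21, 9], [14, -5], [-24, -8]].
Left-multiplying both sides by L⁻¹ gives Y = L⁻¹(P + T).
det L = 1, so L⁻¹ = [[2, 3, 0], [-11, -18, -1], [14, 23, 1]].
Y = L⁻¹(P + T) = [[0, 3], [3, -1], [4, 3]].

Y = [[0, 3], [3, -1], [4, 3]]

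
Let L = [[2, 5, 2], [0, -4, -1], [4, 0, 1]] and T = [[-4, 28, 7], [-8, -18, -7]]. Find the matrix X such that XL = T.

L is on the right of X, so right-multiply by L⁻¹: X = TL⁻¹.
det L = 4; the adjugate gives L⁻¹ = [[-1, -5/4, 3/4], [-1, -3/2, 1/2], [4, 5, -2]].
X = TL⁻¹ = [[-4, 28, 7], [-8, -18, -7]] · [[-1, -5/4, 3/4], [-1, -3/2, 1/2], [4, 5, -2]] = [[4, -2, -3], [-2, 2, -1]].

X = [[4, -2, -3], [-2, 2, -1]]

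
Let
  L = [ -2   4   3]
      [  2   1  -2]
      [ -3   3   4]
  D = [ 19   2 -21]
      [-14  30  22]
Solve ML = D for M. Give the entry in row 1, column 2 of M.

L is on the right of M, so right-multiply by L⁻¹: M = DL⁻¹.
L has determinant -1; L⁻¹ = [[-10, 7, 11], [2, -1, -2], [-9, 6, 10]].
M = DL⁻¹ = [[19, 2, -21], [-14, 30, 22]] · [[-10, 7, 11], [2, -1, -2], [-9, 6, 10]] = [[3, 5, -5], [2, 4, 6]].

5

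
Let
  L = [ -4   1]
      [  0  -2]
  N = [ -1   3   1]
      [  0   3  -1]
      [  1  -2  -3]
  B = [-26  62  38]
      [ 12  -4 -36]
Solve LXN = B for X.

X = L⁻¹BN⁻¹ (apply L⁻¹ on the left and N⁻¹ on the right).
L has determinant 8; L⁻¹ = [[-1/4, -1/8], [0, -1/2]].
det N = 5, so N⁻¹ = [[-11/5, 7/5, -6/5], [-1/5, 2/5, -1/5], [-3/5, 1/5, -3/5]].
L⁻¹B = [[5, -15, -5], [-6, 2, 18]].
X = (L⁻¹B)N⁻¹ = [[-5, 0, 0], [2, -4, -4]].

X = [[-5, 0, 0], [2, -4, -4]]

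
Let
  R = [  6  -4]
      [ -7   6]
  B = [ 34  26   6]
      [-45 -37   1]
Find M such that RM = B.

M = [[3, 1, 5], [-4, -5, 6]]

Left-multiplying both sides by R⁻¹ gives M = R⁻¹B.
det R = 8; the adjugate gives R⁻¹ = [[3/4, 1/2], [7/8, 3/4]].
M = R⁻¹B = [[3/4, 1/2], [7/8, 3/4]] · [[34, 26, 6], [-45, -37, 1]] = [[3, 1, 5], [-4, -5, 6]].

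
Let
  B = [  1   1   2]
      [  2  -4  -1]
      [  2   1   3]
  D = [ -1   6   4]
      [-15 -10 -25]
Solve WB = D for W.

Since B sits to the right of W, W = DB⁻¹.
det B = 1; the adjugate gives B⁻¹ = [[-11, -1, 7], [-8, -1, 5], [10, 1, -6]].
W = DB⁻¹ = [[-1, 6, 4], [-15, -10, -25]] · [[-11, -1, 7], [-8, -1, 5], [10, 1, -6]] = [[3, -1, -1], [-5, 0, -5]].

W = [[3, -1, -1], [-5, 0, -5]]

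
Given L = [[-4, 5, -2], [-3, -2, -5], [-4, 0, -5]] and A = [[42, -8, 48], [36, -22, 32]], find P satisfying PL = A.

L is on the right of P, so right-multiply by L⁻¹: P = AL⁻¹.
det L = 1; the adjugate gives L⁻¹ = [[10, 25, -29], [5, 12, -14], [-8, -20, 23]].
P = AL⁻¹ = [[42, -8, 48], [36, -22, 32]] · [[10, 25, -29], [5, 12, -14], [-8, -20, 23]] = [[-4, -6, -2], [-6, -4, 0]].

P = [[-4, -6, -2], [-6, -4, 0]]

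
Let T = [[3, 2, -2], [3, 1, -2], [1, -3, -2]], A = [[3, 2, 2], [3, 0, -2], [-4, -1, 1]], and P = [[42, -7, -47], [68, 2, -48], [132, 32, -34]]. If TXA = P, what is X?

X = T⁻¹PA⁻¹ (apply T⁻¹ on the left and A⁻¹ on the right).
det T = 4, so T⁻¹ = [[-2, 5/2, -1/2], [1, -1, 0], [-5/2, 11/4, -3/4]].
A has determinant -2; A⁻¹ = [[1, 2, 2], [-5/2, -11/2, -6], [3/2, 5/2, 3]].
T⁻¹P = [[20, 3, -9], [-26, -9, 1], [-17, -1, 11]].
X = (T⁻¹P)A⁻¹ = [[-1, 1, -5], [-2, 0, 5], [2, -1, 5]].

X = [[-1, 1, -5], [-2, 0, 5], [2, -1, 5]]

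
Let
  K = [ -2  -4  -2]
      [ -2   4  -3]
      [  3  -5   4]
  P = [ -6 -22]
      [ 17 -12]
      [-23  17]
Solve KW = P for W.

W = [[-4, 1], [3, 2], [1, 6]]

Left-multiplying both sides by K⁻¹ gives W = K⁻¹P.
det K = 6, so K⁻¹ = [[1/6, 13/3, 10/3], [-1/6, -1/3, -1/3], [-1/3, -11/3, -8/3]].
W = K⁻¹P = [[1/6, 13/3, 10/3], [-1/6, -1/3, -1/3], [-1/3, -11/3, -8/3]] · [[-6, -22], [17, -12], [-23, 17]] = [[-4, 1], [3, 2], [1, 6]].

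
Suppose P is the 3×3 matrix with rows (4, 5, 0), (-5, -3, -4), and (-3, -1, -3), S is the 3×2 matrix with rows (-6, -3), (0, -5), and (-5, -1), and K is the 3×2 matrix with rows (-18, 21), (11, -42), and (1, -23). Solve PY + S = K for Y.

PY = K − S = [[-12, 24], [11, -37], [6, -22]].
Since P multiplies Y on the left, Y = P⁻¹(K − S).
P has determinant 5; P⁻¹ = [[1, 3, -4], [-3/5, -12/5, 16/5], [-4/5, -11/5, 13/5]].
Y = P⁻¹(K − S) = [[-3, 1], [0, 4], [1, 5]].

Y = [[-3, 1], [0, 4], [1, 5]]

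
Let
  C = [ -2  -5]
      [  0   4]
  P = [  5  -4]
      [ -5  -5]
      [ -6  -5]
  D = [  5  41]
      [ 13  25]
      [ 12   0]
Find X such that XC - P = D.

X = [[-5, 3], [-4, 0], [-3, -5]]

XC = D + P = [[10, 37], [8, 20], [6, -5]].
Since C sits to the right of X, X = (D + P)C⁻¹.
C has determinant -8; C⁻¹ = [[-1/2, -5/8], [0, 1/4]].
X = (D + P)C⁻¹ = [[-5, 3], [-4, 0], [-3, -5]].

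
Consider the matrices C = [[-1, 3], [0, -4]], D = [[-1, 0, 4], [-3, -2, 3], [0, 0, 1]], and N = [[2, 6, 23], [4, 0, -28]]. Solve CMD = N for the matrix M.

Left-multiply by C⁻¹ and right-multiply by D⁻¹: M = C⁻¹ND⁻¹.
det C = 4; the adjugate gives C⁻¹ = [[-1, -3/4], [0, -1/4]].
det D = 2, so D⁻¹ = [[-1, 0, 4], [3/2, -1/2, -9/2], [0, 0, 1]].
C⁻¹N = [[-5, -6, -2], [-1, 0, 7]].
M = (C⁻¹N)D⁻¹ = [[-4, 3, 5], [1, 0, 3]].

M = [[-4, 3, 5], [1, 0, 3]]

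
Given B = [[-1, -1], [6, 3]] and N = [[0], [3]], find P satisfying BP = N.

Left-multiplying both sides by B⁻¹ gives P = B⁻¹N.
det B = 3, so B⁻¹ = [[1, 1/3], [-2, -1/3]].
P = B⁻¹N = [[1, 1/3], [-2, -1/3]] · [[0], [3]] = [[1], [-1]].

P = [[1], [-1]]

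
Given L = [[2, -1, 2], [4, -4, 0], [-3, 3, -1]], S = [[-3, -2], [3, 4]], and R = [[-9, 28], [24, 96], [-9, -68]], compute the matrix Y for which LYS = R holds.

Y = [[4, 5], [-4, -5], [4, 1]]

Y = L⁻¹RS⁻¹ (apply L⁻¹ on the left and S⁻¹ on the right).
L has determinant 4; L⁻¹ = [[1, 5/4, 2], [1, 1, 2], [0, -3/4, -1]].
det S = -6; the adjugate gives S⁻¹ = [[-2/3, -1/3], [1/2, 1/2]].
L⁻¹R = [[3, 12], [-3, -12], [-9, -4]].
Y = (L⁻¹R)S⁻¹ = [[4, 5], [-4, -5], [4, 1]].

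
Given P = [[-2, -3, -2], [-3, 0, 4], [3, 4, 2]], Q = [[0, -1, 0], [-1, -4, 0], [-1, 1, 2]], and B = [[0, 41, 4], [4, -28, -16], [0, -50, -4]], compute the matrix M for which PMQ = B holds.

M = P⁻¹BQ⁻¹ (apply P⁻¹ on the left and Q⁻¹ on the right).
det P = 2, so P⁻¹ = [[-8, -1, -6], [9, 1, 7], [-6, -1/2, -9/2]].
det Q = -2, so Q⁻¹ = [[4, -1, 0], [-1, 0, 0], [5/2, -1/2, 1/2]].
P⁻¹B = [[-4, 0, 8], [4, -9, -8], [-2, -7, 2]].
M = (P⁻¹B)Q⁻¹ = [[4, 0, 4], [5, 0, -4], [4, 1, 1]].

M = [[4, 0, 4], [5, 0, -4], [4, 1, 1]]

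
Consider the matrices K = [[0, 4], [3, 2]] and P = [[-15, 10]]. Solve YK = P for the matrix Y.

Y = [[5, -5]]

Since K sits to the right of Y, Y = PK⁻¹.
det K = -12, so K⁻¹ = [[-1/6, 1/3], [1/4, 0]].
Y = PK⁻¹ = [[-15, 10]] · [[-1/6, 1/3], [1/4, 0]] = [[5, -5]].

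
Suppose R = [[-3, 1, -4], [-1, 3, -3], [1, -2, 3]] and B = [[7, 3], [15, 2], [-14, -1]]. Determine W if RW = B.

W = [[6, -2], [1, 1], [-6, 1]]

R is on the left of W, so left-multiply by R⁻¹: W = R⁻¹B.
det R = -5, so R⁻¹ = [[-3/5, -1, -9/5], [0, 1, 1], [1/5, 1, 8/5]].
W = R⁻¹B = [[-3/5, -1, -9/5], [0, 1, 1], [1/5, 1, 8/5]] · [[7, 3], [15, 2], [-14, -1]] = [[6, -2], [1, 1], [-6, 1]].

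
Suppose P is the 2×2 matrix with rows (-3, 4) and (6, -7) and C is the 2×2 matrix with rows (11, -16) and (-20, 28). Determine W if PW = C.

Left-multiplying both sides by P⁻¹ gives W = P⁻¹C.
det P = -3, so P⁻¹ = [[7/3, 4/3], [2, 1]].
W = P⁻¹C = [[7/3, 4/3], [2, 1]] · [[11, -16], [-20, 28]] = [[-1, 0], [2, -4]].

W = [[-1, 0], [2, -4]]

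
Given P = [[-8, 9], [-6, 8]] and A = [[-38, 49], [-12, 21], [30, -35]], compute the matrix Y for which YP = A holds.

P is on the right of Y, so right-multiply by P⁻¹: Y = AP⁻¹.
det P = -10; the adjugate gives P⁻¹ = [[-4/5, 9/10], [-3/5, 4/5]].
Y = AP⁻¹ = [[-38, 49], [-12, 21], [30, -35]] · [[-4/5, 9/10], [-3/5, 4/5]] = [[1, 5], [-3, 6], [-3, -1]].

Y = [[1, 5], [-3, 6], [-3, -1]]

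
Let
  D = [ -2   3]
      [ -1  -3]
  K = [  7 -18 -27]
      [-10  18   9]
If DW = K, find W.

W = [[1, 0, 6], [3, -6, -5]]

Left-multiplying both sides by D⁻¹ gives W = D⁻¹K.
D has determinant 9; D⁻¹ = [[-1/3, -1/3], [1/9, -2/9]].
W = D⁻¹K = [[-1/3, -1/3], [1/9, -2/9]] · [[7, -18, -27], [-10, 18, 9]] = [[1, 0, 6], [3, -6, -5]].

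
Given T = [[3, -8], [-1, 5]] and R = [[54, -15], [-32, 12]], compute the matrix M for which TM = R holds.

T is on the left of M, so left-multiply by T⁻¹: M = T⁻¹R.
T has determinant 7; T⁻¹ = [[5/7, 8/7], [1/7, 3/7]].
M = T⁻¹R = [[5/7, 8/7], [1/7, 3/7]] · [[54, -15], [-32, 12]] = [[2, 3], [-6, 3]].

M = [[2, 3], [-6, 3]]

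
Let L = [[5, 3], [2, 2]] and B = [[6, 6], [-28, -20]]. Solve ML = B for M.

M = [[0, 3], [-4, -4]]

Since L sits to the right of M, M = BL⁻¹.
det L = 4; the adjugate gives L⁻¹ = [[1/2, -3/4], [-1/2, 5/4]].
M = BL⁻¹ = [[6, 6], [-28, -20]] · [[1/2, -3/4], [-1/2, 5/4]] = [[0, 3], [-4, -4]].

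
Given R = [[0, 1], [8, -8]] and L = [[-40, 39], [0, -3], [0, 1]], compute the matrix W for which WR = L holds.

Since R sits to the right of W, W = LR⁻¹.
R has determinant -8; R⁻¹ = [[1, 1/8], [1, 0]].
W = LR⁻¹ = [[-40, 39], [0, -3], [0, 1]] · [[1, 1/8], [1, 0]] = [[-1, -5], [-3, 0], [1, 0]].

W = [[-1, -5], [-3, 0], [1, 0]]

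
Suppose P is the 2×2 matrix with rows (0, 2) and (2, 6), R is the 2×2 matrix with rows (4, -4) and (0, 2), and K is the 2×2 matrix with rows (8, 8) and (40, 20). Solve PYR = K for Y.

Left-multiply by P⁻¹ and right-multiply by R⁻¹: Y = P⁻¹KR⁻¹.
det P = -4; the adjugate gives P⁻¹ = [[-3/2, 1/2], [1/2, 0]].
R has determinant 8; R⁻¹ = [[1/4, 1/2], [0, 1/2]].
P⁻¹K = [[8, -2], [4, 4]].
Y = (P⁻¹K)R⁻¹ = [[2, 3], [1, 4]].

Y = [[2, 3], [1, 4]]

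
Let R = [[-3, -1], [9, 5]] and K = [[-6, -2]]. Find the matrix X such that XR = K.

Since R sits to the right of X, X = KR⁻¹.
det R = -6; the adjugate gives R⁻¹ = [[-5/6, -1/6], [3/2, 1/2]].
X = KR⁻¹ = [[-6, -2]] · [[-5/6, -1/6], [3/2, 1/2]] = [[2, 0]].

X = [[2, 0]]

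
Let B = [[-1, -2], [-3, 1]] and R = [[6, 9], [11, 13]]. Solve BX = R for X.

X = [[-4, -5], [-1, -2]]

Since B multiplies X on the left, X = B⁻¹R.
det B = -7, so B⁻¹ = [[-1/7, -2/7], [-3/7, 1/7]].
X = B⁻¹R = [[-1/7, -2/7], [-3/7, 1/7]] · [[6, 9], [11, 13]] = [[-4, -5], [-1, -2]].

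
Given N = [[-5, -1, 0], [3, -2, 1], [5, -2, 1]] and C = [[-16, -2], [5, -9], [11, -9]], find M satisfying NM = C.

N is on the left of M, so left-multiply by N⁻¹: M = N⁻¹C.
det N = -2, so N⁻¹ = [[0, -1/2, 1/2], [-1, 5/2, -5/2], [-2, 15/2, -13/2]].
M = N⁻¹C = [[0, -1/2, 1/2], [-1, 5/2, -5/2], [-2, 15/2, -13/2]] · [[-16, -2], [5, -9], [11, -9]] = [[3, 0], [1, 2], [-2, -5]].

M = [[3, 0], [1, 2], [-2, -5]]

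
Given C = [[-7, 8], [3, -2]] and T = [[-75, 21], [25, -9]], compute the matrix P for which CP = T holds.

P = [[5, -3], [-5, 0]]

C is on the left of P, so left-multiply by C⁻¹: P = C⁻¹T.
C has determinant -10; C⁻¹ = [[1/5, 4/5], [3/10, 7/10]].
P = C⁻¹T = [[1/5, 4/5], [3/10, 7/10]] · [[-75, 21], [25, -9]] = [[5, -3], [-5, 0]].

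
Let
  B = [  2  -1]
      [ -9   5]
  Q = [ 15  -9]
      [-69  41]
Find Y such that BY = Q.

Y = [[6, -4], [-3, 1]]

Left-multiplying both sides by B⁻¹ gives Y = B⁻¹Q.
det B = 1, so B⁻¹ = [[5, 1], [9, 2]].
Y = B⁻¹Q = [[5, 1], [9, 2]] · [[15, -9], [-69, 41]] = [[6, -4], [-3, 1]].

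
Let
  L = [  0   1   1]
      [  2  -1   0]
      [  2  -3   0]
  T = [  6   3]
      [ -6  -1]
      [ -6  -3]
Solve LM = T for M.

Left-multiplying both sides by L⁻¹ gives M = L⁻¹T.
L has determinant -4; L⁻¹ = [[0, 3/4, -1/4], [0, 1/2, -1/2], [1, -1/2, 1/2]].
M = L⁻¹T = [[0, 3/4, -1/4], [0, 1/2, -1/2], [1, -1/2, 1/2]] · [[6, 3], [-6, -1], [-6, -3]] = [[-3, 0], [0, 1], [6, 2]].

M = [[-3, 0], [0, 1], [6, 2]]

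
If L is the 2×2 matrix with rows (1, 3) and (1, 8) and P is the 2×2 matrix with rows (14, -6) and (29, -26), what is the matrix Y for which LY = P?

Since L multiplies Y on the left, Y = L⁻¹P.
L has determinant 5; L⁻¹ = [[8/5, -3/5], [-1/5, 1/5]].
Y = L⁻¹P = [[8/5, -3/5], [-1/5, 1/5]] · [[14, -6], [29, -26]] = [[5, 6], [3, -4]].

Y = [[5, 6], [3, -4]]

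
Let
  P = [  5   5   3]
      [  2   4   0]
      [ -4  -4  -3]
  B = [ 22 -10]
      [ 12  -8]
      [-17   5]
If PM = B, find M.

M = [[4, -6], [1, 1], [-1, 5]]

Since P multiplies M on the left, M = P⁻¹B.
det P = -6, so P⁻¹ = [[2, -1/2, 2], [-1, 1/2, -1], [-4/3, 0, -5/3]].
M = P⁻¹B = [[2, -1/2, 2], [-1, 1/2, -1], [-4/3, 0, -5/3]] · [[22, -10], [12, -8], [-17, 5]] = [[4, -6], [1, 1], [-1, 5]].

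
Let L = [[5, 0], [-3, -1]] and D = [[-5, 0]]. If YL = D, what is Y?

Y = [[-1, 0]]

Since L sits to the right of Y, Y = DL⁻¹.
det L = -5; the adjugate gives L⁻¹ = [[1/5, 0], [-3/5, -1]].
Y = DL⁻¹ = [[-5, 0]] · [[1/5, 0], [-3/5, -1]] = [[-1, 0]].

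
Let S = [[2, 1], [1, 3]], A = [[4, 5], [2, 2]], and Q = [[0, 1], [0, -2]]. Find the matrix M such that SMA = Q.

M = [[1, -2], [-1, 2]]

M = S⁻¹QA⁻¹ (apply S⁻¹ on the left and A⁻¹ on the right).
S has determinant 5; S⁻¹ = [[3/5, -1/5], [-1/5, 2/5]].
det A = -2; the adjugate gives A⁻¹ = [[-1, 5/2], [1, -2]].
S⁻¹Q = [[0, 1], [0, -1]].
M = (S⁻¹Q)A⁻¹ = [[1, -2], [-1, 2]].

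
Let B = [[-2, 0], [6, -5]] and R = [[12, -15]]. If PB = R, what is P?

P = [[3, 3]]

Since B sits to the right of P, P = RB⁻¹.
B has determinant 10; B⁻¹ = [[-1/2, 0], [-3/5, -1/5]].
P = RB⁻¹ = [[12, -15]] · [[-1/2, 0], [-3/5, -1/5]] = [[3, 3]].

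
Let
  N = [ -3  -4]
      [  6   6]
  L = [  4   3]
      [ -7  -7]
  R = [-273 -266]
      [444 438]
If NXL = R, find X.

X = [[-3, -5], [4, -5]]

X = N⁻¹RL⁻¹ (apply N⁻¹ on the left and L⁻¹ on the right).
N has determinant 6; N⁻¹ = [[1, 2/3], [-1, -1/2]].
det L = -7; the adjugate gives L⁻¹ = [[1, 3/7], [-1, -4/7]].
N⁻¹R = [[23, 26], [51, 47]].
X = (N⁻¹R)L⁻¹ = [[-3, -5], [4, -5]].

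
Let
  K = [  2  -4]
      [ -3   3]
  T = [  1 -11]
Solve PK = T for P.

P = [[5, 3]]

Right-multiplying both sides by K⁻¹ gives P = TK⁻¹.
det K = -6, so K⁻¹ = [[-1/2, -2/3], [-1/2, -1/3]].
P = TK⁻¹ = [[1, -11]] · [[-1/2, -2/3], [-1/2, -1/3]] = [[5, 3]].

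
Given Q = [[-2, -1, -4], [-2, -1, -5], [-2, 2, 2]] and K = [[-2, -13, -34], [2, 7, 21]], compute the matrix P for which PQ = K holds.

Q is on the right of P, so right-multiply by Q⁻¹: P = KQ⁻¹.
Q has determinant -6; Q⁻¹ = [[-4/3, 1, -1/6], [-7/3, 2, 1/3], [1, -1, 0]].
P = KQ⁻¹ = [[-2, -13, -34], [2, 7, 21]] · [[-4/3, 1, -1/6], [-7/3, 2, 1/3], [1, -1, 0]] = [[-1, 6, -4], [2, -5, 2]].

P = [[-1, 6, -4], [2, -5, 2]]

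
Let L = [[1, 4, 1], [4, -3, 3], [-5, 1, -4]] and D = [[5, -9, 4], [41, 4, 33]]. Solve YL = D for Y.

Since L sits to the right of Y, Y = DL⁻¹.
L has determinant 2; L⁻¹ = [[9/2, 17/2, 15/2], [1/2, 1/2, 1/2], [-11/2, -21/2, -19/2]].
Y = DL⁻¹ = [[5, -9, 4], [41, 4, 33]] · [[9/2, 17/2, 15/2], [1/2, 1/2, 1/2], [-11/2, -21/2, -19/2]] = [[-4, -4, -5], [5, 4, -4]].

Y = [[-4, -4, -5], [5, 4, -4]]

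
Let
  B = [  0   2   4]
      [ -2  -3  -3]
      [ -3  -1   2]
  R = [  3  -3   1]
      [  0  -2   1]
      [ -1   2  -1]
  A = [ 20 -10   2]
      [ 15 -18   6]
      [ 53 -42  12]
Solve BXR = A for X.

Isolating X: multiply by B⁻¹ from the left and R⁻¹ from the right, so X = B⁻¹AR⁻¹.
B has determinant -2; B⁻¹ = [[9/2, 4, -3], [-13/2, -6, 4], [7/2, 3, -2]].
det R = 1, so R⁻¹ = [[0, -1, -1], [-1, -2, -3], [-2, -3, -6]].
B⁻¹A = [[-9, 9, -3], [-8, 5, -1], [9, -5, 1]].
X = (B⁻¹A)R⁻¹ = [[-3, 0, 0], [-3, 1, -1], [3, -2, 0]].

X = [[-3, 0, 0], [-3, 1, -1], [3, -2, 0]]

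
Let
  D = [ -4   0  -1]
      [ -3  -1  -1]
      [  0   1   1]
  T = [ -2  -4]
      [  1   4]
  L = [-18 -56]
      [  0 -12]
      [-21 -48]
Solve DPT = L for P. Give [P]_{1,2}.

3

Isolating P: multiply by D⁻¹ from the left and T⁻¹ from the right, so P = D⁻¹LT⁻¹.
D has determinant 3; D⁻¹ = [[0, -1/3, -1/3], [1, -4/3, -1/3], [-1, 4/3, 4/3]].
det T = -4, so T⁻¹ = [[-1, -1], [1/4, 1/2]].
D⁻¹L = [[7, 20], [-11, -24], [-10, -24]].
P = (D⁻¹L)T⁻¹ = [[-2, 3], [5, -1], [4, -2]].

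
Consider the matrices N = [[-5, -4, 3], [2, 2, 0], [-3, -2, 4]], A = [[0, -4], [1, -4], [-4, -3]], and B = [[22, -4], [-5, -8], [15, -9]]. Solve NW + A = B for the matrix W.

NW = B − A = [[22, 0], [-6, -4], [19, -6]].
N is on the left of W, so left-multiply by N⁻¹: W = N⁻¹(B − A).
N has determinant -2; N⁻¹ = [[-4, -5, 3], [4, 11/2, -3], [-1, -1, 1]].
W = N⁻¹(B − A) = [[-1, 2], [-2, -4], [3, -2]].

W = [[-1, 2], [-2, -4], [3, -2]]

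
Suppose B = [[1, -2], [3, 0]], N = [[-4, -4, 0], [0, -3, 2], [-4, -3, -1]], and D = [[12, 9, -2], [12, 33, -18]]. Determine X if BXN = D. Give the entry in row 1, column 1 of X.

Left-multiply by B⁻¹ and right-multiply by N⁻¹: X = B⁻¹DN⁻¹.
det B = 6; the adjugate gives B⁻¹ = [[0, 1/3], [-1/2, 1/6]].
det N = -4, so N⁻¹ = [[-9/4, 1, 2], [2, -1, -2], [3, -1, -3]].
B⁻¹D = [[4, 11, -6], [-4, 1, -2]].
X = (B⁻¹D)N⁻¹ = [[-5, -1, 4], [5, -3, -4]].

-5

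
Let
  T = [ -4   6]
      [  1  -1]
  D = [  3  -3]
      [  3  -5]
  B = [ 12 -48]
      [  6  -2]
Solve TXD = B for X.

X = [[5, 3], [1, 5]]

Left-multiply by T⁻¹ and right-multiply by D⁻¹: X = T⁻¹BD⁻¹.
det T = -2, so T⁻¹ = [[1/2, 3], [1/2, 2]].
D has determinant -6; D⁻¹ = [[5/6, -1/2], [1/2, -1/2]].
T⁻¹B = [[24, -30], [18, -28]].
X = (T⁻¹B)D⁻¹ = [[5, 3], [1, 5]].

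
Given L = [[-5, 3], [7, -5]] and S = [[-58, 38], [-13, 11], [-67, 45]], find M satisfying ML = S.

M = [[6, -4], [-3, -4], [5, -6]]

L is on the right of M, so right-multiply by L⁻¹: M = SL⁻¹.
det L = 4; the adjugate gives L⁻¹ = [[-5/4, -3/4], [-7/4, -5/4]].
M = SL⁻¹ = [[-58, 38], [-13, 11], [-67, 45]] · [[-5/4, -3/4], [-7/4, -5/4]] = [[6, -4], [-3, -4], [5, -6]].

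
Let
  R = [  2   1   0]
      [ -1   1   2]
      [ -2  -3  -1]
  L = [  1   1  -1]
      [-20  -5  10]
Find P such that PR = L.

Right-multiplying both sides by R⁻¹ gives P = LR⁻¹.
det R = 5; the adjugate gives R⁻¹ = [[1, 1/5, 2/5], [-1, -2/5, -4/5], [1, 4/5, 3/5]].
P = LR⁻¹ = [[1, 1, -1], [-20, -5, 10]] · [[1, 1/5, 2/5], [-1, -2/5, -4/5], [1, 4/5, 3/5]] = [[-1, -1, -1], [-5, 6, 2]].

P = [[-1, -1, -1], [-5, 6, 2]]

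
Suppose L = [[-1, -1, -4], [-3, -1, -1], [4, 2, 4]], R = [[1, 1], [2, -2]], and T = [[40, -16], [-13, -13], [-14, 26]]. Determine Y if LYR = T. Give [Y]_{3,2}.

-4

Left-multiply by L⁻¹ and right-multiply by R⁻¹: Y = L⁻¹TR⁻¹.
det L = 2; the adjugate gives L⁻¹ = [[-1, -2, -3/2], [4, 6, 11/2], [-1, -1, -1]].
det R = -4, so R⁻¹ = [[1/2, 1/4], [1/2, -1/4]].
L⁻¹T = [[7, 3], [5, 1], [-13, 3]].
Y = (L⁻¹T)R⁻¹ = [[5, 1], [3, 1], [-5, -4]].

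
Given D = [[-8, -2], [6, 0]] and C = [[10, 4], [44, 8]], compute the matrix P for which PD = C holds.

P = [[-2, -1], [-4, 2]]

Since D sits to the right of P, P = CD⁻¹.
det D = 12; the adjugate gives D⁻¹ = [[0, 1/6], [-1/2, -2/3]].
P = CD⁻¹ = [[10, 4], [44, 8]] · [[0, 1/6], [-1/2, -2/3]] = [[-2, -1], [-4, 2]].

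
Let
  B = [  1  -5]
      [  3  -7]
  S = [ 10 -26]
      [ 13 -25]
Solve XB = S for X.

X = [[1, 3], [-2, 5]]

B is on the right of X, so right-multiply by B⁻¹: X = SB⁻¹.
B has determinant 8; B⁻¹ = [[-7/8, 5/8], [-3/8, 1/8]].
X = SB⁻¹ = [[10, -26], [13, -25]] · [[-7/8, 5/8], [-3/8, 1/8]] = [[1, 3], [-2, 5]].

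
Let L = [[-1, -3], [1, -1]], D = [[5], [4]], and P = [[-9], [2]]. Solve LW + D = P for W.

LW = P − D = [[-14], [-2]].
Since L multiplies W on the left, W = L⁻¹(P − D).
L has determinant 4; L⁻¹ = [[-1/4, 3/4], [-1/4, -1/4]].
W = L⁻¹(P − D) = [[2], [4]].

W = [[2], [4]]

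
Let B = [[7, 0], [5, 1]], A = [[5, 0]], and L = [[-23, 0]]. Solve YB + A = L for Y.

YB = L − A = [[-28, 0]].
B is on the right of Y, so right-multiply by B⁻¹: Y = (L − A)B⁻¹.
det B = 7; the adjugate gives B⁻¹ = [[1/7, 0], [-5/7, 1]].
Y = (L − A)B⁻¹ = [[-4, 0]].

Y = [[-4, 0]]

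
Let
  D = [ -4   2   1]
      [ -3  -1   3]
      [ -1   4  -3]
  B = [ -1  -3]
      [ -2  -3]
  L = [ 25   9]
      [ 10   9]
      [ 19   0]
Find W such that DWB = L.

W = D⁻¹LB⁻¹ (apply D⁻¹ on the left and B⁻¹ on the right).
det D = -1, so D⁻¹ = [[9, -10, -7], [12, -13, -9], [13, -14, -10]].
det B = -3, so B⁻¹ = [[1, -1], [-2/3, 1/3]].
D⁻¹L = [[-8, -9], [-1, -9], [-5, -9]].
W = (D⁻¹L)B⁻¹ = [[-2, 5], [5, -2], [1, 2]].

W = [[-2, 5], [5, -2], [1, 2]]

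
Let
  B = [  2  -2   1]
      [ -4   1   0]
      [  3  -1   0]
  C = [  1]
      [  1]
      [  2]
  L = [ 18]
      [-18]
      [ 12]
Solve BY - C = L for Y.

Y = [[3], [-5], [3]]

BY = L + C = [[19], [-17], [14]].
Since B multiplies Y on the left, Y = B⁻¹(L + C).
det B = 1; the adjugate gives B⁻¹ = [[0, -1, -1], [0, -3, -4], [1, -4, -6]].
Y = B⁻¹(L + C) = [[3], [-5], [3]].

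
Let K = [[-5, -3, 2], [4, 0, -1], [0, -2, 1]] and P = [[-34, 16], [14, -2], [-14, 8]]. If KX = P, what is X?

K is on the left of X, so left-multiply by K⁻¹: X = K⁻¹P.
det K = 6, so K⁻¹ = [[-1/3, -1/6, 1/2], [-2/3, -5/6, 1/2], [-4/3, -5/3, 2]].
X = K⁻¹P = [[-1/3, -1/6, 1/2], [-2/3, -5/6, 1/2], [-4/3, -5/3, 2]] · [[-34, 16], [14, -2], [-14, 8]] = [[2, -1], [4, -5], [-6, -2]].

X = [[2, -1], [4, -5], [-6, -2]]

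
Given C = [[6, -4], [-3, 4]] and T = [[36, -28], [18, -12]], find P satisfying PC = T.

C is on the right of P, so right-multiply by C⁻¹: P = TC⁻¹.
C has determinant 12; C⁻¹ = [[1/3, 1/3], [1/4, 1/2]].
P = TC⁻¹ = [[36, -28], [18, -12]] · [[1/3, 1/3], [1/4, 1/2]] = [[5, -2], [3, 0]].

P = [[5, -2], [3, 0]]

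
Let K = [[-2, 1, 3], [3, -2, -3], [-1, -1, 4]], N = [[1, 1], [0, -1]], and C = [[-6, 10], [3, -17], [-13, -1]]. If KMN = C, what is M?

M = [[-3, 0], [0, -4], [-4, -4]]

Isolating M: multiply by K⁻¹ from the left and N⁻¹ from the right, so M = K⁻¹CN⁻¹.
det K = -2; the adjugate gives K⁻¹ = [[11/2, 7/2, -3/2], [9/2, 5/2, -3/2], [5/2, 3/2, -1/2]].
det N = -1; the adjugate gives N⁻¹ = [[1, 1], [0, -1]].
K⁻¹C = [[-3, -3], [0, 4], [-4, 0]].
M = (K⁻¹C)N⁻¹ = [[-3, 0], [0, -4], [-4, -4]].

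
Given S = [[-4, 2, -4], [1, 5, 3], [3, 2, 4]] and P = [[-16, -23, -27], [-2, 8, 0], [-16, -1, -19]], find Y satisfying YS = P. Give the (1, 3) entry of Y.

-1

Right-multiplying both sides by S⁻¹ gives Y = PS⁻¹.
det S = 6, so S⁻¹ = [[7/3, -8/3, 13/3], [5/6, -2/3, 4/3], [-13/6, 7/3, -11/3]].
Y = PS⁻¹ = [[-16, -23, -27], [-2, 8, 0], [-16, -1, -19]] · [[7/3, -8/3, 13/3], [5/6, -2/3, 4/3], [-13/6, 7/3, -11/3]] = [[2, -5, -1], [2, 0, 2], [3, -1, -1]].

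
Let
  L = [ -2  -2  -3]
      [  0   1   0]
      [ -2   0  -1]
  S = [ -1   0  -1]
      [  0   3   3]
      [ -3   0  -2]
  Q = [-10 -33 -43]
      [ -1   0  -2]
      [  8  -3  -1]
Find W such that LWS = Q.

W = [[-3, -2, 4], [4, 0, -1], [-4, 5, -2]]

W = L⁻¹QS⁻¹ (apply L⁻¹ on the left and S⁻¹ on the right).
det L = -4; the adjugate gives L⁻¹ = [[1/4, 1/2, -3/4], [0, 1, 0], [-1/2, -1, 1/2]].
det S = -3; the adjugate gives S⁻¹ = [[2, 0, -1], [3, 1/3, -1], [-3, 0, 1]].
L⁻¹Q = [[-9, -6, -11], [-1, 0, -2], [10, 15, 23]].
W = (L⁻¹Q)S⁻¹ = [[-3, -2, 4], [4, 0, -1], [-4, 5, -2]].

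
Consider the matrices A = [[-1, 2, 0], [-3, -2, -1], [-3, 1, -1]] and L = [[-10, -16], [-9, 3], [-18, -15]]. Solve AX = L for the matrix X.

Since A multiplies X on the left, X = A⁻¹L.
det A = -3; the adjugate gives A⁻¹ = [[-1, -2/3, 2/3], [0, -1/3, 1/3], [3, 5/3, -8/3]].
X = A⁻¹L = [[-1, -2/3, 2/3], [0, -1/3, 1/3], [3, 5/3, -8/3]] · [[-10, -16], [-9, 3], [-18, -15]] = [[4, 4], [-3, -6], [3, -3]].

X = [[4, 4], [-3, -6], [3, -3]]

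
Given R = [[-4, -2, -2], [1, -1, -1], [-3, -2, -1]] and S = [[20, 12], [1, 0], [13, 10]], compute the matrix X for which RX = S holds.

Since R multiplies X on the left, X = R⁻¹S.
R has determinant 6; R⁻¹ = [[-1/6, 1/3, 0], [2/3, -1/3, -1], [-5/6, -1/3, 1]].
X = R⁻¹S = [[-1/6, 1/3, 0], [2/3, -1/3, -1], [-5/6, -1/3, 1]] · [[20, 12], [1, 0], [13, 10]] = [[-3, -2], [0, -2], [-4, 0]].

X = [[-3, -2], [0, -2], [-4, 0]]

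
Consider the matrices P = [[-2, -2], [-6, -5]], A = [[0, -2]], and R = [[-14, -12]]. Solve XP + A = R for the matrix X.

XP = R − A = [[-14, -10]].
P is on the right of X, so right-multiply by P⁻¹: X = (R − A)P⁻¹.
det P = -2; the adjugate gives P⁻¹ = [[5/2, -1], [-3, 1]].
X = (R − A)P⁻¹ = [[-5, 4]].

X = [[-5, 4]]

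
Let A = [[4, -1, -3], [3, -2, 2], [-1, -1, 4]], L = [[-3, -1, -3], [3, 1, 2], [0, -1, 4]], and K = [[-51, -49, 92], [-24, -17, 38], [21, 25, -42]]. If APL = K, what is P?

Left-multiply by A⁻¹ and right-multiply by L⁻¹: P = A⁻¹KL⁻¹.
det A = 5, so A⁻¹ = [[-6/5, 7/5, -8/5], [-14/5, 13/5, -17/5], [-1, 1, -1]].
det L = 3; the adjugate gives L⁻¹ = [[2, 7/3, 1/3], [-4, -4, -1], [-1, -1, 0]].
A⁻¹K = [[-6, -5, 10], [9, 8, -16], [6, 7, -12]].
P = (A⁻¹K)L⁻¹ = [[-2, -4, 3], [2, 5, -5], [-4, -2, -5]].

P = [[-2, -4, 3], [2, 5, -5], [-4, -2, -5]]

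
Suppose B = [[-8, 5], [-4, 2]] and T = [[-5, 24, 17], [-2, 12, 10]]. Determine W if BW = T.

W = [[0, -3, -4], [-1, 0, -3]]

Left-multiplying both sides by B⁻¹ gives W = B⁻¹T.
B has determinant 4; B⁻¹ = [[1/2, -5/4], [1, -2]].
W = B⁻¹T = [[1/2, -5/4], [1, -2]] · [[-5, 24, 17], [-2, 12, 10]] = [[0, -3, -4], [-1, 0, -3]].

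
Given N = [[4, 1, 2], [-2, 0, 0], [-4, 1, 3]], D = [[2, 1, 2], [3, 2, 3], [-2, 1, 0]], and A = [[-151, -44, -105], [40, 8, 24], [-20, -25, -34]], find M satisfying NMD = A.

Left-multiply by N⁻¹ and right-multiply by D⁻¹: M = N⁻¹AD⁻¹.
det N = 2; the adjugate gives N⁻¹ = [[0, -1/2, 0], [3, 10, -2], [-1, -4, 1]].
det D = 2; the adjugate gives D⁻¹ = [[-3/2, 1, -1/2], [-3, 2, 0], [7/2, -2, 1/2]].
N⁻¹A = [[-20, -4, -12], [-13, -2, -7], [-29, -13, -25]].
M = (N⁻¹A)D⁻¹ = [[0, -4, 4], [1, -3, 3], [-5, -5, 2]].

M = [[0, -4, 4], [1, -3, 3], [-5, -5, 2]]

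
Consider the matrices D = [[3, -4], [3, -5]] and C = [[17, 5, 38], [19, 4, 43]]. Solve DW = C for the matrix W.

W = [[3, 3, 6], [-2, 1, -5]]

D is on the left of W, so left-multiply by D⁻¹: W = D⁻¹C.
det D = -3, so D⁻¹ = [[5/3, -4/3], [1, -1]].
W = D⁻¹C = [[5/3, -4/3], [1, -1]] · [[17, 5, 38], [19, 4, 43]] = [[3, 3, 6], [-2, 1, -5]].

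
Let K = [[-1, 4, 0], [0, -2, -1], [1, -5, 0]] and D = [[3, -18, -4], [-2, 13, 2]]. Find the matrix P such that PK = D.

Since K sits to the right of P, P = DK⁻¹.
det K = 1, so K⁻¹ = [[-5, 0, -4], [-1, 0, -1], [2, -1, 2]].
P = DK⁻¹ = [[3, -18, -4], [-2, 13, 2]] · [[-5, 0, -4], [-1, 0, -1], [2, -1, 2]] = [[-5, 4, -2], [1, -2, -1]].

P = [[-5, 4, -2], [1, -2, -1]]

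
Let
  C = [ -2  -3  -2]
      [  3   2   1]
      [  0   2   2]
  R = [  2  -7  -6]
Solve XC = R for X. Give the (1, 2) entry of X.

Right-multiplying both sides by C⁻¹ gives X = RC⁻¹.
det C = 2; the adjugate gives C⁻¹ = [[1, 1, 1/2], [-3, -2, -2], [3, 2, 5/2]].
X = RC⁻¹ = [[2, -7, -6]] · [[1, 1, 1/2], [-3, -2, -2], [3, 2, 5/2]] = [[5, 4, 0]].

4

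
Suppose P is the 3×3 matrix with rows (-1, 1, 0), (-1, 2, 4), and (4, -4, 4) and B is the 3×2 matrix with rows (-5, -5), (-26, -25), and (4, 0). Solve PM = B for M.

Since P multiplies M on the left, M = P⁻¹B.
det P = -4; the adjugate gives P⁻¹ = [[-6, 1, -1], [-5, 1, -1], [1, 0, 1/4]].
M = P⁻¹B = [[-6, 1, -1], [-5, 1, -1], [1, 0, 1/4]] · [[-5, -5], [-26, -25], [4, 0]] = [[0, 5], [-5, 0], [-4, -5]].

M = [[0, 5], [-5, 0], [-4, -5]]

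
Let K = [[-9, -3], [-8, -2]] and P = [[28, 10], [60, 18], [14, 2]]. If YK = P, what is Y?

K is on the right of Y, so right-multiply by K⁻¹: Y = PK⁻¹.
K has determinant -6; K⁻¹ = [[1/3, -1/2], [-4/3, 3/2]].
Y = PK⁻¹ = [[28, 10], [60, 18], [14, 2]] · [[1/3, -1/2], [-4/3, 3/2]] = [[-4, 1], [-4, -3], [2, -4]].

Y = [[-4, 1], [-4, -3], [2, -4]]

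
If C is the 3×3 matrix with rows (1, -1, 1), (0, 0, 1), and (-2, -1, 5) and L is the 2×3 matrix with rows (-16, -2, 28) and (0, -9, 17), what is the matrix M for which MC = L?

C is on the right of M, so right-multiply by C⁻¹: M = LC⁻¹.
det C = 3, so C⁻¹ = [[1/3, 4/3, -1/3], [-2/3, 7/3, -1/3], [0, 1, 0]].
M = LC⁻¹ = [[-16, -2, 28], [0, -9, 17]] · [[1/3, 4/3, -1/3], [-2/3, 7/3, -1/3], [0, 1, 0]] = [[-4, 2, 6], [6, -4, 3]].

M = [[-4, 2, 6], [6, -4, 3]]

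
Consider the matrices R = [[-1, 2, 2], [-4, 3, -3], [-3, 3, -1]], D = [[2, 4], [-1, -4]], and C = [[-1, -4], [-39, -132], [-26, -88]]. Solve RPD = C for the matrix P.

P = [[0, -3], [-1, 2], [1, -3]]

Left-multiply by R⁻¹ and right-multiply by D⁻¹: P = R⁻¹CD⁻¹.
det R = -2; the adjugate gives R⁻¹ = [[-3, -4, 6], [-5/2, -7/2, 11/2], [3/2, 3/2, -5/2]].
D has determinant -4; D⁻¹ = [[1, 1], [-1/4, -1/2]].
R⁻¹C = [[3, 12], [-4, -12], [5, 16]].
P = (R⁻¹C)D⁻¹ = [[0, -3], [-1, 2], [1, -3]].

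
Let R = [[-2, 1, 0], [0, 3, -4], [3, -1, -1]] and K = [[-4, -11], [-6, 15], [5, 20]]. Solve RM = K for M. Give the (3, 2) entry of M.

-3

Since R multiplies M on the left, M = R⁻¹K.
det R = 2, so R⁻¹ = [[-7/2, 1/2, -2], [-6, 1, -4], [-9/2, 1/2, -3]].
M = R⁻¹K = [[-7/2, 1/2, -2], [-6, 1, -4], [-9/2, 1/2, -3]] · [[-4, -11], [-6, 15], [5, 20]] = [[1, 6], [-2, 1], [0, -3]].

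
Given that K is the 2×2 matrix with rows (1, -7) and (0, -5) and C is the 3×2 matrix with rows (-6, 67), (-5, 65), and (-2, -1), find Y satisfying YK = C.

Y = [[-6, -5], [-5, -6], [-2, 3]]

Since K sits to the right of Y, Y = CK⁻¹.
K has determinant -5; K⁻¹ = [[1, -7/5], [0, -1/5]].
Y = CK⁻¹ = [[-6, 67], [-5, 65], [-2, -1]] · [[1, -7/5], [0, -1/5]] = [[-6, -5], [-5, -6], [-2, 3]].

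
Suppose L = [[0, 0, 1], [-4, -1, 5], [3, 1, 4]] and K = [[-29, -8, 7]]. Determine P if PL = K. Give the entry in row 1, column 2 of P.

Since L sits to the right of P, P = KL⁻¹.
det L = -1, so L⁻¹ = [[9, -1, -1], [-31, 3, 4], [1, 0, 0]].
P = KL⁻¹ = [[-29, -8, 7]] · [[9, -1, -1], [-31, 3, 4], [1, 0, 0]] = [[-6, 5, -3]].

5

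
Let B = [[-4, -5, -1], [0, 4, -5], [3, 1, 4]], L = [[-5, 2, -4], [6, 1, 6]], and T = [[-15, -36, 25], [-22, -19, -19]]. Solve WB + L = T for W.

W = [[4, -5, 2], [4, 1, -4]]

WB = T − L = [[-10, -38, 29], [-28, -20, -25]].
Right-multiplying both sides by B⁻¹ gives W = (T − L)B⁻¹.
det B = 3, so B⁻¹ = [[7, 19/3, 29/3], [-5, -13/3, -20/3], [-4, -11/3, -16/3]].
W = (T − L)B⁻¹ = [[4, -5, 2], [4, 1, -4]].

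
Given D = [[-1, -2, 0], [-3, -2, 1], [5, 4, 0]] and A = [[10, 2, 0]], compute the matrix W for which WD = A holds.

D is on the right of W, so right-multiply by D⁻¹: W = AD⁻¹.
det D = -6; the adjugate gives D⁻¹ = [[2/3, 0, 1/3], [-5/6, 0, -1/6], [1/3, 1, 2/3]].
W = AD⁻¹ = [[10, 2, 0]] · [[2/3, 0, 1/3], [-5/6, 0, -1/6], [1/3, 1, 2/3]] = [[5, 0, 3]].

W = [[5, 0, 3]]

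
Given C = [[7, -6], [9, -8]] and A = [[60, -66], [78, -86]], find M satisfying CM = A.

Since C multiplies M on the left, M = C⁻¹A.
det C = -2; the adjugate gives C⁻¹ = [[4, -3], [9/2, -7/2]].
M = C⁻¹A = [[4, -3], [9/2, -7/2]] · [[60, -66], [78, -86]] = [[6, -6], [-3, 4]].

M = [[6, -6], [-3, 4]]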